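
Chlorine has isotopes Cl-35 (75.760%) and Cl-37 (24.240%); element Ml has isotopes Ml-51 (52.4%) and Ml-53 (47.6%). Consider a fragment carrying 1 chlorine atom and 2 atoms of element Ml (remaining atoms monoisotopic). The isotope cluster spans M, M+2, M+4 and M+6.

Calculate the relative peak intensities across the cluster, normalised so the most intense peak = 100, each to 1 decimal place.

Chlorine pattern (n=1): 0.7576 : 0.2424
Element Ml pattern (n=2): 0.274576 : 0.498848 : 0.226576
Convolve the two distributions (both contribute in 2-u steps):
  M: 0.7576×0.274576 = 0.208019
  M+2: 0.7576×0.498848 + 0.2424×0.274576 = 0.444484
  M+4: 0.7576×0.226576 + 0.2424×0.498848 = 0.292575
  M+6: 0.2424×0.226576 = 0.054922
Scale to base peak (0.444484) = 100: 46.8 : 100.0 : 65.8 : 12.4

46.8 : 100.0 : 65.8 : 12.4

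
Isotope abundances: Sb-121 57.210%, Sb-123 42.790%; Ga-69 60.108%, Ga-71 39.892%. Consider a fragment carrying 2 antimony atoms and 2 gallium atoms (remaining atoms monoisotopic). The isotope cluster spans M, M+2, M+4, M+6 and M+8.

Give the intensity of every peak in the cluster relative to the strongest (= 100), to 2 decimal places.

33.50 : 94.57 : 100.00 : 46.94 : 8.25

Antimony pattern (n=2): 0.32729841 : 0.48960318 : 0.18309841
Gallium pattern (n=2): 0.36129717 : 0.47956567 : 0.15913717
Convolve the two distributions (both contribute in 2-u steps):
  M: 0.32729841×0.36129717 = 0.118252
  M+2: 0.32729841×0.47956567 + 0.48960318×0.36129717 = 0.333853
  M+4: 0.32729841×0.15913717 + 0.48960318×0.47956567 + 0.18309841×0.36129717 = 0.353035
  M+6: 0.48960318×0.15913717 + 0.18309841×0.47956567 = 0.165722
  M+8: 0.18309841×0.15913717 = 0.029138
Scale to base peak (0.353035) = 100: 33.50 : 94.57 : 100.00 : 46.94 : 8.25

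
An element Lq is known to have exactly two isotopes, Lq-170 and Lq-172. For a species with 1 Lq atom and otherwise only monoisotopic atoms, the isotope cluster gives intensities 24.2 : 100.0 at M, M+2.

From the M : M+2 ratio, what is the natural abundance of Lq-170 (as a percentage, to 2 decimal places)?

Write p for the Lq-170 fraction. I(M+2)/I(M) = [C(1,1)·p^0·(1−p)] / p^1 = 1·(1−p)/p = 100.0/24.2 = 4.1322
(1−p)/p = 4.1322/1 = 4.1322  ⇒  p = 1/(1 + 4.1322) = 0.1948
Lq-170: 19.48%, Lq-172: 80.52%.

19.48%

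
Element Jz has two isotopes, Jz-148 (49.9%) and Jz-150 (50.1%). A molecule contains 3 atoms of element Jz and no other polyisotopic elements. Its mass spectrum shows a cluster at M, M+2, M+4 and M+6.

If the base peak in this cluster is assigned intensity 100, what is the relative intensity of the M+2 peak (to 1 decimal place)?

Binomial terms of (0.499 + 0.501)^3: M 0.1243, M+2 0.3742, M+4 0.3757, M+6 0.1258 → M+4 is the base peak.
P(M+4) = C(3,2) × 0.499^1 × 0.501^2 = 3 × 0.4990 × 0.251001 = 0.375748 (base)
P(M+2) = C(3,1) × 0.499^2 × 0.501^1 = 3 × 0.249001 × 0.5010 = 0.374249
Relative intensity = 0.374249 / 0.375748 × 100 = 99.6

99.6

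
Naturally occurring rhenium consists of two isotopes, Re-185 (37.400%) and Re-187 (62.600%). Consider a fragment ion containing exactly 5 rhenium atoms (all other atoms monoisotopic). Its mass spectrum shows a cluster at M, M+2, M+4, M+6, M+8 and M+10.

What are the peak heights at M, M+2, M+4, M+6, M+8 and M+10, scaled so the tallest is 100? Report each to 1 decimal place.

Expanding (0.37400 + 0.62600)^5:
P(M) = 0.37400^5 = 0.007317
P(M+2) = 5 × 0.37400^4 × 0.62600^1 = 0.061239
P(M+4) = 10 × 0.37400^3 × 0.62600^2 = 0.205005
P(M+6) = 10 × 0.37400^2 × 0.62600^3 = 0.343136
P(M+8) = 5 × 0.37400^1 × 0.62600^4 = 0.287170
P(M+10) = 0.62600^5 = 0.096133
The M+6 peak is largest (0.343136); scaling to 100 gives 2.1 : 17.8 : 59.7 : 100.0 : 83.7 : 28.0.

2.1 : 17.8 : 59.7 : 100.0 : 83.7 : 28.0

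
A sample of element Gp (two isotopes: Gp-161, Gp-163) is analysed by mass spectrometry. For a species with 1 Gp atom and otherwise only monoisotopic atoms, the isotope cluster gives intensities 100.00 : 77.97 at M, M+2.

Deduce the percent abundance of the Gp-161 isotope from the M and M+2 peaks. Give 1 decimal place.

56.2%

Write p for the Gp-161 fraction. I(M+2)/I(M) = [C(1,1)·p^0·(1−p)] / p^1 = 1·(1−p)/p = 77.97/100.00 = 0.7797
(1−p)/p = 0.7797/1 = 0.7797  ⇒  p = 1/(1 + 0.7797) = 0.5619
Gp-161: 56.2%, Gp-163: 43.8%.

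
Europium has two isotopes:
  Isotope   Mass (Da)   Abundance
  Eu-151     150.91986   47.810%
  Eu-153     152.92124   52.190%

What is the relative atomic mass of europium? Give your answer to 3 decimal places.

151.964 Da

Average mass = Σ (abundance × isotope mass) = 0.47810 × 150.91986 + 0.52190 × 152.92124
= 72.154785 + 79.809595 = 151.964380 Da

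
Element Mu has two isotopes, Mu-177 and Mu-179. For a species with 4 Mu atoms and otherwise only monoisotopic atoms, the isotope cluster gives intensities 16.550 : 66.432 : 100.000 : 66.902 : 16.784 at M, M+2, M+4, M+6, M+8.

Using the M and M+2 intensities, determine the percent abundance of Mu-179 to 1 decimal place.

If p is the fraction of Mu that is Mu-177, then I(M+2)/I(M) = [C(4,1)·p^3·(1−p)] / p^4 = 4·(1−p)/p = 66.432/16.550 = 4.0140
(1−p)/p = 4.0140/4 = 1.0035  ⇒  p = 1/(1 + 1.0035) = 0.4991
Mu-177: 49.9%, Mu-179: 50.1%.

50.1%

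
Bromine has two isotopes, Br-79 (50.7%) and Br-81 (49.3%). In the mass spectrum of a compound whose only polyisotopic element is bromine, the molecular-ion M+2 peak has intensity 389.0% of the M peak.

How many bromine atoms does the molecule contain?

4

For n independent Br atoms, I(M+2)/I(M) = n · (abundance Br-81) / (abundance Br-79) = n · 0.493/0.507.
n = 3.890 × 0.507/0.493 = 4.00 ≈ 4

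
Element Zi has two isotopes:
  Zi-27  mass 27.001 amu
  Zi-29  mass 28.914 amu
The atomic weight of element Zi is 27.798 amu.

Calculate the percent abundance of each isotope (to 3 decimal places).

Zi-27: 58.338%, Zi-29: 41.662%

Let x be the fractional abundance of Zi-27; then Zi-29 has abundance 1 − x.
27.001·x + 28.914·(1 − x) = 27.798
(27.001 − 28.914)·x = 27.798 − 28.914
x = -1.116 / -1.913 = 0.58338 → 58.338% Zi-27, 41.662% Zi-29.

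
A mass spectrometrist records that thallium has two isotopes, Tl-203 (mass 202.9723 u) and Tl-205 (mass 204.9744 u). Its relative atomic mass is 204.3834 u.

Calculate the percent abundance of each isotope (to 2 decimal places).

With x = fraction of Tl-203 (so Tl-205 is 1 − x):
202.9723·x + 204.9744·(1 − x) = 204.3834
(202.9723 − 204.9744)·x = 204.3834 − 204.9744
x = -0.5910 / -2.0021 = 0.29519 → 29.52% Tl-203, 70.48% Tl-205.

Tl-203: 29.52%, Tl-205: 70.48%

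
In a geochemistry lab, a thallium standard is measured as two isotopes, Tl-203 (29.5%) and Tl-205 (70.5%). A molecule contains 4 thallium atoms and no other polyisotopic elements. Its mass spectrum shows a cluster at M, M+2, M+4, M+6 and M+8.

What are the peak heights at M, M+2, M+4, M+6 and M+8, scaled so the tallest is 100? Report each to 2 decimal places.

Each Tl atom is independently Tl-203 (p = 0.295) or Tl-205 (q = 0.705); the cluster is the binomial expansion (p + q)^4.
P(M) = 0.295^4 = 0.007573
P(M+2) = 4 × 0.295^3 × 0.705^1 = 0.072396
P(M+4) = 6 × 0.295^2 × 0.705^2 = 0.259522
P(M+6) = 4 × 0.295^1 × 0.705^3 = 0.413475
P(M+8) = 0.705^4 = 0.247034
The M+6 peak is largest (0.413475); scaling to 100 gives 1.83 : 17.51 : 62.77 : 100.00 : 59.75.

1.83 : 17.51 : 62.77 : 100.00 : 59.75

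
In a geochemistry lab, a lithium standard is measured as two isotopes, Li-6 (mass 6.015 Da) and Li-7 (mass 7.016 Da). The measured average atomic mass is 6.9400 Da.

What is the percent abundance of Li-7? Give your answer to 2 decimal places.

Writing the weighted mean with unknown fraction x of Li-6:
6.015·x + 7.016·(1 − x) = 6.9400
(6.015 − 7.016)·x = 6.9400 − 7.016
x = -0.0760 / -1.001 = 0.07592 → 7.59% Li-6, 92.41% Li-7.

92.41%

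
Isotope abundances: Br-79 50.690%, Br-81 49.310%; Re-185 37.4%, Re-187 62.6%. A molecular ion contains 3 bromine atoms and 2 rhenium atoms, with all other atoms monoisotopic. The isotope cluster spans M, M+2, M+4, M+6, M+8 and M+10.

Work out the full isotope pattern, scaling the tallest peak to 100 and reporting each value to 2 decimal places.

Bromine pattern (n=3): 0.13024674 : 0.3801026 : 0.36975457 : 0.11989609
Rhenium pattern (n=2): 0.139876 : 0.468248 : 0.391876
Convolve the two distributions (both contribute in 2-u steps):
  M: 0.13024674×0.139876 = 0.018218
  M+2: 0.13024674×0.468248 + 0.3801026×0.139876 = 0.114155
  M+4: 0.13024674×0.391876 + 0.3801026×0.468248 + 0.36975457×0.139876 = 0.280743
  M+6: 0.3801026×0.391876 + 0.36975457×0.468248 + 0.11989609×0.139876 = 0.338861
  M+8: 0.36975457×0.391876 + 0.11989609×0.468248 = 0.201039
  M+10: 0.11989609×0.391876 = 0.046984
Scale to base peak (0.338861) = 100: 5.38 : 33.69 : 82.85 : 100.00 : 59.33 : 13.87

5.38 : 33.69 : 82.85 : 100.00 : 59.33 : 13.87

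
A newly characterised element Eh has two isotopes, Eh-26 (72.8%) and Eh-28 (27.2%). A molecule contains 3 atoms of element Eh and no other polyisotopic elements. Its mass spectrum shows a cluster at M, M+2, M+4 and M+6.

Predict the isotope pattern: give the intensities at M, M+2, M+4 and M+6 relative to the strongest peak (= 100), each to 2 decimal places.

Each Eh atom is independently Eh-26 (p = 0.728) or Eh-28 (q = 0.272); the cluster is the binomial expansion (p + q)^3.
P(M) = 0.728^3 = 0.385828
P(M+2) = 3 × 0.728^2 × 0.272^1 = 0.432467
P(M+4) = 3 × 0.728^1 × 0.272^2 = 0.161581
P(M+6) = 0.272^3 = 0.020124
The M+2 peak is largest (0.432467); scaling to 100 gives 89.22 : 100.00 : 37.36 : 4.65.

89.22 : 100.00 : 37.36 : 4.65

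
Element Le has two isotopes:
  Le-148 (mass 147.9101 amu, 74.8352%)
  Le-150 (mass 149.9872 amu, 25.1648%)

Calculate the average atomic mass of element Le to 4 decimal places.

148.4328 amu

Average mass = Σ (abundance × isotope mass) = 0.748352 × 147.9101 + 0.251648 × 149.9872
= 110.68882 + 37.74398 = 148.43280 amu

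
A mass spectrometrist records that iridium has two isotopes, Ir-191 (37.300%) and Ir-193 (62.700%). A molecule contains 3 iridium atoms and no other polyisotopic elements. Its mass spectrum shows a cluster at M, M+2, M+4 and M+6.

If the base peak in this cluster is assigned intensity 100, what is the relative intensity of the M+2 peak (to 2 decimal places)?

Term probabilities: M 0.0519, M+2 0.2617, M+4 0.4399, M+6 0.2465. Base peak = M+4.
P(M+4) = C(3,2) × 0.37300^1 × 0.62700^2 = 3 × 0.3730 × 0.393129 = 0.439911 (base)
P(M+2) = C(3,1) × 0.37300^2 × 0.62700^1 = 3 × 0.139129 × 0.6270 = 0.261702
Relative intensity = 0.261702 / 0.439911 × 100 = 59.49

59.49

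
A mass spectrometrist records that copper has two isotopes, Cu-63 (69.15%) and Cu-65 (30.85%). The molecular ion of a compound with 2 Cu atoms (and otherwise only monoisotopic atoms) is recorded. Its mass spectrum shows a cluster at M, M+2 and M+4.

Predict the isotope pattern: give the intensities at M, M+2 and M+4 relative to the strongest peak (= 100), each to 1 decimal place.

100.0 : 89.2 : 19.9

Expanding (0.6915 + 0.3085)^2:
P(M) = 0.6915^2 = 0.478172
P(M+2) = 2 × 0.6915^1 × 0.3085^1 = 0.426656
P(M+4) = 0.3085^2 = 0.095172
The M peak is largest (0.478172); scaling to 100 gives 100.0 : 89.2 : 19.9.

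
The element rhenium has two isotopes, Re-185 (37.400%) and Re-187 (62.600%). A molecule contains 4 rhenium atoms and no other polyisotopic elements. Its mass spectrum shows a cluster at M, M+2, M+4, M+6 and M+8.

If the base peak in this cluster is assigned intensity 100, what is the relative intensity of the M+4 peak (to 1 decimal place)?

89.6

Binomial terms of (0.37400 + 0.62600)^4: M 0.0196, M+2 0.1310, M+4 0.3289, M+6 0.3670, M+8 0.1536 → M+6 is the base peak.
P(M+6) = C(4,3) × 0.37400^1 × 0.62600^3 = 4 × 0.3740 × 0.24531438 = 0.366990 (base)
P(M+4) = C(4,2) × 0.37400^2 × 0.62600^2 = 6 × 0.139876 × 0.391876 = 0.328884
Relative intensity = 0.328884 / 0.366990 × 100 = 89.6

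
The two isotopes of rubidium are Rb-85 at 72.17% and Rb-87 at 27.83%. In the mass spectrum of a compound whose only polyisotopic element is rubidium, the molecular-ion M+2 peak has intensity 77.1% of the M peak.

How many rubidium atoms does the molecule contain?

2

With n Rb atoms, P(M+2)/P(M) = C(n,1)·p^(n−1)q / p^n = n·q/p = n · 0.2783/0.7217.
n = 0.771 × 0.7217/0.2783 = 2.00 ≈ 2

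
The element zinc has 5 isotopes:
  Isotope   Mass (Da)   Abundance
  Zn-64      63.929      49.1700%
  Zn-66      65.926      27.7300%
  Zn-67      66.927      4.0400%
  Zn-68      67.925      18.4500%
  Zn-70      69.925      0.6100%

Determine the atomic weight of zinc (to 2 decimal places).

The abundance-weighted mean is 0.491700 × 63.929 + 0.277300 × 65.926 + 0.040400 × 66.927 + 0.184500 × 67.925 + 0.006100 × 69.925
= 31.4339 + 18.2813 + 2.7039 + 12.5322 + 0.4265 = 65.3778 Da

65.38 Da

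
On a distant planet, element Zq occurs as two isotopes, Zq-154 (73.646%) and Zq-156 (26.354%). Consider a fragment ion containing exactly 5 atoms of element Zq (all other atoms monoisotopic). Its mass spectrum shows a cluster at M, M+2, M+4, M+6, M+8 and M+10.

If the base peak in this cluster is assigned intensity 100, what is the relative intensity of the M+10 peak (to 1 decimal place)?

0.3

Term probabilities: M 0.2166, M+2 0.3876, M+4 0.2774, M+6 0.0993, M+8 0.0178, M+10 0.0013. Base peak = M+2.
P(M+2) = C(5,1) × 0.73646^4 × 0.26354^1 = 5 × 0.29416883 × 0.26354 = 0.387626 (base)
P(M+10) = C(5,5) × 0.73646^0 × 0.26354^5 = 1 × 1.0000 × 0.00127126 = 0.001271
Relative intensity = 0.001271 / 0.387626 × 100 = 0.3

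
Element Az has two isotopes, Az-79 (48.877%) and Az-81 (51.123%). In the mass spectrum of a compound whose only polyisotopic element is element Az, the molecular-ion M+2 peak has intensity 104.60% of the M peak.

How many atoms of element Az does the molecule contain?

For n independent Az atoms, I(M+2)/I(M) = n · (abundance Az-81) / (abundance Az-79) = n · 0.51123/0.48877.
n = 1.0460 × 0.48877/0.51123 = 1.00 ≈ 1

1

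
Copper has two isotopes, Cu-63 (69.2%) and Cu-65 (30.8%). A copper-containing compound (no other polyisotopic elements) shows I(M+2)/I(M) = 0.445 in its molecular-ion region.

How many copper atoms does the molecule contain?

1

With n Cu atoms, P(M+2)/P(M) = C(n,1)·p^(n−1)q / p^n = n·q/p = n · 0.308/0.692.
n = 0.445 × 0.692/0.308 = 1.00 ≈ 1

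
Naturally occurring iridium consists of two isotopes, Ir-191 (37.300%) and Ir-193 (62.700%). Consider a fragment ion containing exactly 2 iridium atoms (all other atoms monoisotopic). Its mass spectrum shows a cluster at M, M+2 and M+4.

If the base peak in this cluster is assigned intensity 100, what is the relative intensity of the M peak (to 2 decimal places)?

Term probabilities: M 0.1391, M+2 0.4677, M+4 0.3931. Base peak = M+2.
P(M+2) = C(2,1) × 0.37300^1 × 0.62700^1 = 2 × 0.3730 × 0.6270 = 0.467742 (base)
P(M) = C(2,0) × 0.37300^2 × 0.62700^0 = 1 × 0.139129 × 1.0000 = 0.139129
Relative intensity = 0.139129 / 0.467742 × 100 = 29.74

29.74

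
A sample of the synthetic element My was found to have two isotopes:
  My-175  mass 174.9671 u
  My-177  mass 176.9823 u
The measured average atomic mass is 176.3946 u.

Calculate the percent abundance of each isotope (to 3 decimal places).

Let x be the fractional abundance of My-175; then My-177 has abundance 1 − x.
174.9671·x + 176.9823·(1 − x) = 176.3946
(174.9671 − 176.9823)·x = 176.3946 − 176.9823
x = -0.5877 / -2.0152 = 0.29163 → 29.163% My-175, 70.837% My-177.

My-175: 29.163%, My-177: 70.837%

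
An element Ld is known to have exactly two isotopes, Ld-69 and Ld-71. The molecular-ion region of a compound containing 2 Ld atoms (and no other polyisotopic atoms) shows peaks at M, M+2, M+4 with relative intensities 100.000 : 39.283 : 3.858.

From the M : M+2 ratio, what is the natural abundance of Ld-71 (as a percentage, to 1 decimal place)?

16.4%

Let p = fractional abundance of Ld-69. I(M+2)/I(M) = [C(2,1)·p^1·(1−p)] / p^2 = 2·(1−p)/p = 39.283/100.000 = 0.3928
(1−p)/p = 0.3928/2 = 0.1964  ⇒  p = 1/(1 + 0.1964) = 0.8358
Ld-69: 83.6%, Ld-71: 16.4%.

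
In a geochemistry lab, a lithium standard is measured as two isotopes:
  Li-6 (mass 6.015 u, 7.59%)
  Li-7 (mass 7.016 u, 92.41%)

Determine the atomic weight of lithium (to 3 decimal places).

Ar = Σ fᵢ·mᵢ = 0.0759 × 6.015 + 0.9241 × 7.016
= 0.4565 + 6.4835 = 6.9400 u

6.940 u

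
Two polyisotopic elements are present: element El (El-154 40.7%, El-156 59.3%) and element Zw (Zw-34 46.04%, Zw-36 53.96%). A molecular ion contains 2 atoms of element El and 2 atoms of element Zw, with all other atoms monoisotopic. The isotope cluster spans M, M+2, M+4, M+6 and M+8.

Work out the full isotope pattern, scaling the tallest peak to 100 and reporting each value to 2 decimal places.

Element El pattern (n=2): 0.165649 : 0.482702 : 0.351649
Element Zw pattern (n=2): 0.21196816 : 0.49686368 : 0.29116816
Convolve the two distributions (both contribute in 2-u steps):
  M: 0.165649×0.21196816 = 0.035112
  M+2: 0.165649×0.49686368 + 0.482702×0.21196816 = 0.184622
  M+4: 0.165649×0.29116816 + 0.482702×0.49686368 + 0.351649×0.21196816 = 0.362607
  M+6: 0.482702×0.29116816 + 0.351649×0.49686368 = 0.315269
  M+8: 0.351649×0.29116816 = 0.102389
Scale to base peak (0.362607) = 100: 9.68 : 50.92 : 100.00 : 86.95 : 28.24

9.68 : 50.92 : 100.00 : 86.95 : 28.24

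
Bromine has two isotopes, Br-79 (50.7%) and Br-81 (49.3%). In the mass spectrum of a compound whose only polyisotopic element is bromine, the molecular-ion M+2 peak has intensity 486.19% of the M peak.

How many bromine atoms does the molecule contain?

5

For n independent Br atoms, I(M+2)/I(M) = n · (abundance Br-81) / (abundance Br-79) = n · 0.493/0.507.
n = 4.8619 × 0.507/0.493 = 5.00 ≈ 5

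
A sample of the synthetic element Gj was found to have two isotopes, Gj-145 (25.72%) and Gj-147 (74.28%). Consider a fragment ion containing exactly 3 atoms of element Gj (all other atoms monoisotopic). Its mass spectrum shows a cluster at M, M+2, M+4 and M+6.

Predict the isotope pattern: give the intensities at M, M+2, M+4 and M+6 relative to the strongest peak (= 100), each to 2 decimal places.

4.00 : 34.63 : 100.00 : 96.27

Expanding (0.2572 + 0.7428)^3:
P(M) = 0.2572^3 = 0.017014
P(M+2) = 3 × 0.2572^2 × 0.7428^1 = 0.147413
P(M+4) = 3 × 0.2572^1 × 0.7428^2 = 0.425732
P(M+6) = 0.7428^3 = 0.409841
The M+4 peak is largest (0.425732); scaling to 100 gives 4.00 : 34.63 : 100.00 : 96.27.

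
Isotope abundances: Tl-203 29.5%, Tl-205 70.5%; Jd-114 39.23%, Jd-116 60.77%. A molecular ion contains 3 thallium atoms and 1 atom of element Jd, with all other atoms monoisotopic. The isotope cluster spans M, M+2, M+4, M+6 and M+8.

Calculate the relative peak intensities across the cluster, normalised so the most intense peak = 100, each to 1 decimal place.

2.5 : 21.7 : 70.3 : 100.0 : 52.6

Thallium pattern (n=3): 0.02567237 : 0.18405787 : 0.43986713 : 0.35040263
Element Jd pattern (n=1): 0.3923 : 0.6077
Convolve the two distributions (both contribute in 2-u steps):
  M: 0.02567237×0.3923 = 0.010071
  M+2: 0.02567237×0.6077 + 0.18405787×0.3923 = 0.087807
  M+4: 0.18405787×0.6077 + 0.43986713×0.3923 = 0.284412
  M+6: 0.43986713×0.6077 + 0.35040263×0.3923 = 0.404770
  M+8: 0.35040263×0.6077 = 0.212940
Scale to base peak (0.404770) = 100: 2.5 : 21.7 : 70.3 : 100.0 : 52.6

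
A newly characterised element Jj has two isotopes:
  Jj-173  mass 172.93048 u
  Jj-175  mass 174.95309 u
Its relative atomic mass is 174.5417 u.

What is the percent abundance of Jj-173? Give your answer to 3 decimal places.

Let x be the fractional abundance of Jj-173; then Jj-175 has abundance 1 − x.
172.93048·x + 174.95309·(1 − x) = 174.5417
(172.93048 − 174.95309)·x = 174.5417 − 174.95309
x = -0.41139 / -2.02261 = 0.20340 → 20.340% Jj-173, 79.660% Jj-175.

20.340%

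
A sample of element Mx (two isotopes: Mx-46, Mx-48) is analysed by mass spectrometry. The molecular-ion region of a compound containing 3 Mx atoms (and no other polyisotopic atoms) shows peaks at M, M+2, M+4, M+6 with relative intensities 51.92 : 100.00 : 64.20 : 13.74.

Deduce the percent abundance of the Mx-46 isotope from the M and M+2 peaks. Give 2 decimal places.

60.90%

Write p for the Mx-46 fraction. I(M+2)/I(M) = [C(3,1)·p^2·(1−p)] / p^3 = 3·(1−p)/p = 100.00/51.92 = 1.9260
(1−p)/p = 1.9260/3 = 0.6420  ⇒  p = 1/(1 + 0.6420) = 0.6090
Mx-46: 60.90%, Mx-48: 39.10%.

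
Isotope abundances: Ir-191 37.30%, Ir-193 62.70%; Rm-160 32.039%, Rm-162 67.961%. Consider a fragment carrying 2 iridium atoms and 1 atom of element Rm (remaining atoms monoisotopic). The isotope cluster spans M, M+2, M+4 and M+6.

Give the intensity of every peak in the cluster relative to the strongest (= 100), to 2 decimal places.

Iridium pattern (n=2): 0.139129 : 0.467742 : 0.393129
Element Rm pattern (n=1): 0.32039 : 0.67961
Convolve the two distributions (both contribute in 2-u steps):
  M: 0.139129×0.32039 = 0.044576
  M+2: 0.139129×0.67961 + 0.467742×0.32039 = 0.244413
  M+4: 0.467742×0.67961 + 0.393129×0.32039 = 0.443837
  M+6: 0.393129×0.67961 = 0.267174
Scale to base peak (0.443837) = 100: 10.04 : 55.07 : 100.00 : 60.20

10.04 : 55.07 : 100.00 : 60.20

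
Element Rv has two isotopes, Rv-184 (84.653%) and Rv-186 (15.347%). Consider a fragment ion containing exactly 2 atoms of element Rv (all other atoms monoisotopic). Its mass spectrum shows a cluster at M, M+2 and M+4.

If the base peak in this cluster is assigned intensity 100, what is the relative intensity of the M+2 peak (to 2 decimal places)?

36.26

Term probabilities: M 0.7166, M+2 0.2598, M+4 0.0236. Base peak = M.
P(M) = C(2,0) × 0.84653^2 × 0.15347^0 = 1 × 0.71661304 × 1.0000 = 0.716613 (base)
P(M+2) = C(2,1) × 0.84653^1 × 0.15347^1 = 2 × 0.84653 × 0.15347 = 0.259834
Relative intensity = 0.259834 / 0.716613 × 100 = 36.26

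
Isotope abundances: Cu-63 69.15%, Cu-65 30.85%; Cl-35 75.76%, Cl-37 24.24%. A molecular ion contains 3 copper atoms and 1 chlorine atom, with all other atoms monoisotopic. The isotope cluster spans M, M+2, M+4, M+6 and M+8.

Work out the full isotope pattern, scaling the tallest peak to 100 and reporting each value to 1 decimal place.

Copper pattern (n=3): 0.33065611 : 0.44254842 : 0.19743483 : 0.02936064
Chlorine pattern (n=1): 0.7576 : 0.2424
Convolve the two distributions (both contribute in 2-u steps):
  M: 0.33065611×0.7576 = 0.250505
  M+2: 0.33065611×0.2424 + 0.44254842×0.7576 = 0.415426
  M+4: 0.44254842×0.2424 + 0.19743483×0.7576 = 0.256850
  M+6: 0.19743483×0.2424 + 0.02936064×0.7576 = 0.070102
  M+8: 0.02936064×0.2424 = 0.007117
Scale to base peak (0.415426) = 100: 60.3 : 100.0 : 61.8 : 16.9 : 1.7

60.3 : 100.0 : 61.8 : 16.9 : 1.7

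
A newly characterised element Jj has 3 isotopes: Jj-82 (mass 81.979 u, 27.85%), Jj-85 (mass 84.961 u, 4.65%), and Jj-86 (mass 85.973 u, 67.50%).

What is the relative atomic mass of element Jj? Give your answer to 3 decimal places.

84.814 u

The abundance-weighted mean is 0.2785 × 81.979 + 0.0465 × 84.961 + 0.6750 × 85.973
= 22.8312 + 3.9507 + 58.0318 = 84.8137 u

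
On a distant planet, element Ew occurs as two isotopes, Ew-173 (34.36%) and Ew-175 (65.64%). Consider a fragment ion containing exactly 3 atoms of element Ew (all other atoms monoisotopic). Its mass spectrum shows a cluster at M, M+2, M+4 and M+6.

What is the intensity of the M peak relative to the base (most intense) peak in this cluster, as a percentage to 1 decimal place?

(0.3436 + 0.6564)^3 gives M 0.0406, M+2 0.2325, M+4 0.4441, M+6 0.2828; the largest is M+4.
P(M+4) = C(3,2) × 0.3436^1 × 0.6564^2 = 3 × 0.3436 × 0.43086096 = 0.444131 (base)
P(M) = C(3,0) × 0.3436^3 × 0.6564^0 = 1 × 0.04056575 × 1.0000 = 0.040566
Relative intensity = 0.040566 / 0.444131 × 100 = 9.1

9.1%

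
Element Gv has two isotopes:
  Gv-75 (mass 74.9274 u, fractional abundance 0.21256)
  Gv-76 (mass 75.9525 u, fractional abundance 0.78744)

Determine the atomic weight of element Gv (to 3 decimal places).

Ar = Σ fᵢ·mᵢ = 0.21256 × 74.9274 + 0.78744 × 75.9525
= 15.92657 + 59.80804 = 75.73461 u

75.735 u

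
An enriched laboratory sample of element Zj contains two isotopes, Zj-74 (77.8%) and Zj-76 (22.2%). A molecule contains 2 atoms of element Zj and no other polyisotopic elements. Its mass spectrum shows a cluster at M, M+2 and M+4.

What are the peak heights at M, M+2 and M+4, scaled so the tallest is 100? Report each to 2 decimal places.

100.00 : 57.07 : 8.14

Expanding (0.778 + 0.222)^2:
P(M) = 0.778^2 = 0.605284
P(M+2) = 2 × 0.778^1 × 0.222^1 = 0.345432
P(M+4) = 0.222^2 = 0.049284
The M peak is largest (0.605284); scaling to 100 gives 100.00 : 57.07 : 8.14.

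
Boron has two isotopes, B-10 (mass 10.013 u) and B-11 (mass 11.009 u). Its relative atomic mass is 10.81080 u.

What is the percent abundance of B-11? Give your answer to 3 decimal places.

80.100%

Let x be the fractional abundance of B-10; then B-11 has abundance 1 − x.
10.013·x + 11.009·(1 − x) = 10.81080
(10.013 − 11.009)·x = 10.81080 − 11.009
x = -0.19820 / -0.996 = 0.19900 → 19.900% B-10, 80.100% B-11.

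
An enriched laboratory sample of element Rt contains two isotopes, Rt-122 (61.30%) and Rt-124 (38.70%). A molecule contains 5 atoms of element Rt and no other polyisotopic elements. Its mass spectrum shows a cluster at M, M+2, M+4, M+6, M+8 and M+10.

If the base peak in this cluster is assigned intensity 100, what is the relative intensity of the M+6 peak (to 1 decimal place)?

63.1

Binomial terms of (0.6130 + 0.3870)^5: M 0.0866, M+2 0.2732, M+4 0.3450, M+6 0.2178, M+8 0.0688, M+10 0.0087 → M+4 is the base peak.
P(M+4) = C(5,2) × 0.6130^3 × 0.3870^2 = 10 × 0.2303464 × 0.149769 = 0.344987 (base)
P(M+6) = C(5,3) × 0.6130^2 × 0.3870^3 = 10 × 0.375769 × 0.0579606 = 0.217798
Relative intensity = 0.217798 / 0.344987 × 100 = 63.1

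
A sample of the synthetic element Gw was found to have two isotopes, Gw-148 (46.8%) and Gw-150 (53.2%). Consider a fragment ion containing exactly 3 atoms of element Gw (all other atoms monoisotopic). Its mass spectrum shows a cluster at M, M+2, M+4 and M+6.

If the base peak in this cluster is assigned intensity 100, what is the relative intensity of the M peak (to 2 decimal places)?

Term probabilities: M 0.1025, M+2 0.3496, M+4 0.3974, M+6 0.1506. Base peak = M+4.
P(M+4) = C(3,2) × 0.468^1 × 0.532^2 = 3 × 0.4680 × 0.283024 = 0.397366 (base)
P(M) = C(3,0) × 0.468^3 × 0.532^0 = 1 × 0.10250323 × 1.0000 = 0.102503
Relative intensity = 0.102503 / 0.397366 × 100 = 25.80

25.80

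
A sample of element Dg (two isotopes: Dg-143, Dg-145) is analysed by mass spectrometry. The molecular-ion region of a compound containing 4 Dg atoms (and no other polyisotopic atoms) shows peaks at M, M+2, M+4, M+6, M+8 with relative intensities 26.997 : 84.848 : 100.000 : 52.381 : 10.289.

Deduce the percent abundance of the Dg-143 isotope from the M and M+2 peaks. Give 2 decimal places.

56.00%

Write p for the Dg-143 fraction. I(M+2)/I(M) = [C(4,1)·p^3·(1−p)] / p^4 = 4·(1−p)/p = 84.848/26.997 = 3.1429
(1−p)/p = 3.1429/4 = 0.7857  ⇒  p = 1/(1 + 0.7857) = 0.5600
Dg-143: 56.00%, Dg-145: 44.00%.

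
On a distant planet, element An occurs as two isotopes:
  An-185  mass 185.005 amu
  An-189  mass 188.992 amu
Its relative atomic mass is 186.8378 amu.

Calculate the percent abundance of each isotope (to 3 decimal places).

An-185: 54.031%, An-189: 45.969%

With x = fraction of An-185 (so An-189 is 1 − x):
185.005·x + 188.992·(1 − x) = 186.8378
(185.005 − 188.992)·x = 186.8378 − 188.992
x = -2.1542 / -3.987 = 0.54031 → 54.031% An-185, 45.969% An-189.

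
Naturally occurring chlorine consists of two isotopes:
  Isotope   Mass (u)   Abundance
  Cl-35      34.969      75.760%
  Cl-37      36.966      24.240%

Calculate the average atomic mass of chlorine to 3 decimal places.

Ar = Σ fᵢ·mᵢ = 0.75760 × 34.969 + 0.24240 × 36.966
= 26.4925 + 8.9606 = 35.4531 u

35.453 u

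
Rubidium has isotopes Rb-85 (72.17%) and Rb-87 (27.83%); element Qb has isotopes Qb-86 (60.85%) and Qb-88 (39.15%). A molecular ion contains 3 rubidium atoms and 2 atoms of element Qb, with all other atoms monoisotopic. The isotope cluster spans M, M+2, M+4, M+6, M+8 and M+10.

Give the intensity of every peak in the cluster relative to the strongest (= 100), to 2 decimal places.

Rubidium pattern (n=3): 0.37589809 : 0.43485841 : 0.16768892 : 0.02155458
Element Qb pattern (n=2): 0.37027225 : 0.4764555 : 0.15327225
Convolve the two distributions (both contribute in 2-u steps):
  M: 0.37589809×0.37027225 = 0.139185
  M+2: 0.37589809×0.4764555 + 0.43485841×0.37027225 = 0.340115
  M+4: 0.37589809×0.15327225 + 0.43485841×0.4764555 + 0.16768892×0.37027225 = 0.326896
  M+6: 0.43485841×0.15327225 + 0.16768892×0.4764555 + 0.02155458×0.37027225 = 0.154529
  M+8: 0.16768892×0.15327225 + 0.02155458×0.4764555 = 0.035972
  M+10: 0.02155458×0.15327225 = 0.003304
Scale to base peak (0.340115) = 100: 40.92 : 100.00 : 96.11 : 45.43 : 10.58 : 0.97

40.92 : 100.00 : 96.11 : 45.43 : 10.58 : 0.97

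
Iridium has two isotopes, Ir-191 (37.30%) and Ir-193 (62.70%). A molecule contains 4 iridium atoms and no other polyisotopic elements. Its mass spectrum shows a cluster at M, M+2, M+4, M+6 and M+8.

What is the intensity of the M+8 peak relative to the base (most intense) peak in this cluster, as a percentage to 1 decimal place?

(0.3730 + 0.6270)^4 gives M 0.0194, M+2 0.1302, M+4 0.3282, M+6 0.3678, M+8 0.1546; the largest is M+6.
P(M+6) = C(4,3) × 0.3730^1 × 0.6270^3 = 4 × 0.3730 × 0.24649188 = 0.367766 (base)
P(M+8) = C(4,4) × 0.3730^0 × 0.6270^4 = 1 × 1.0000 × 0.15455041 = 0.154550
Relative intensity = 0.154550 / 0.367766 × 100 = 42.0

42.0%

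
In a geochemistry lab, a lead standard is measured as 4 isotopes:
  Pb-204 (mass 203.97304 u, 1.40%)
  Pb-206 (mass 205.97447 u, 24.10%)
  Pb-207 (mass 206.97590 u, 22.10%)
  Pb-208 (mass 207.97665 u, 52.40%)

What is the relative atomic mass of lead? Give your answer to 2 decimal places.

The abundance-weighted mean is 0.0140 × 203.97304 + 0.2410 × 205.97447 + 0.2210 × 206.97590 + 0.5240 × 207.97665
= 2.855623 + 49.639847 + 45.741674 + 108.979765 = 207.216909 u

207.22 u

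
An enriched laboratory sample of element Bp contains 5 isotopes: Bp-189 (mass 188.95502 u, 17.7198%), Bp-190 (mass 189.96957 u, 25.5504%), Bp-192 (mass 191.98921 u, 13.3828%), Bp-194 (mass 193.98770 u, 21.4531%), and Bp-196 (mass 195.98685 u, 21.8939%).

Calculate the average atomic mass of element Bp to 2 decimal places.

192.24 u

Weight each isotope mass by its fractional abundance: 0.177198 × 188.95502 + 0.255504 × 189.96957 + 0.133828 × 191.98921 + 0.214531 × 193.98770 + 0.218939 × 195.98685
= 33.482452 + 48.537985 + 25.693532 + 41.616375 + 42.909165 = 192.239509 u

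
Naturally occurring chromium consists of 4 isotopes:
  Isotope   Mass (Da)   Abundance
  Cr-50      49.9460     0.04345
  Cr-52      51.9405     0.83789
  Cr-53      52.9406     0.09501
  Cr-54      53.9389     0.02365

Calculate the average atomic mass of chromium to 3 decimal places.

51.996 Da

Average mass = Σ (abundance × isotope mass) = 0.04345 × 49.9460 + 0.83789 × 51.9405 + 0.09501 × 52.9406 + 0.02365 × 53.9389
= 2.17015 + 43.52043 + 5.02989 + 1.27565 = 51.99612 Da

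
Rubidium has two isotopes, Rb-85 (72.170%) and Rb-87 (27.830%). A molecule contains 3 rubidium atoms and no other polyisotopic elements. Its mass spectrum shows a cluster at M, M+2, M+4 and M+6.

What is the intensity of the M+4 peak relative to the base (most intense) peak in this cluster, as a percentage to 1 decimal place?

(0.72170 + 0.27830)^3 gives M 0.3759, M+2 0.4349, M+4 0.1677, M+6 0.0216; the largest is M+2.
P(M+2) = C(3,1) × 0.72170^2 × 0.27830^1 = 3 × 0.52085089 × 0.2783 = 0.434858 (base)
P(M+4) = C(3,2) × 0.72170^1 × 0.27830^2 = 3 × 0.7217 × 0.07745089 = 0.167689
Relative intensity = 0.167689 / 0.434858 × 100 = 38.6

38.6%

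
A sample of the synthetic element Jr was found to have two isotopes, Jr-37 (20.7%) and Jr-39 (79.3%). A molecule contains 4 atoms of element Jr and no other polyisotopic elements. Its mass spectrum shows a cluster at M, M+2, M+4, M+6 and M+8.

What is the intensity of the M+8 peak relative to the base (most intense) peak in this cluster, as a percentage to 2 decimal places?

Binomial terms of (0.207 + 0.793)^4: M 0.0018, M+2 0.0281, M+4 0.1617, M+6 0.4129, M+8 0.3955 → M+6 is the base peak.
P(M+6) = C(4,3) × 0.207^1 × 0.793^3 = 4 × 0.2070 × 0.49867726 = 0.412905 (base)
P(M+8) = C(4,4) × 0.207^0 × 0.793^4 = 1 × 1.0000 × 0.39545106 = 0.395451
Relative intensity = 0.395451 / 0.412905 × 100 = 95.77

95.77%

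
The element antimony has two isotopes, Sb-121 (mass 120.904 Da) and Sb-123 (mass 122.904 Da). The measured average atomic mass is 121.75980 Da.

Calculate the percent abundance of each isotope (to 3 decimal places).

Writing the weighted mean with unknown fraction x of Sb-121:
120.904·x + 122.904·(1 − x) = 121.75980
(120.904 − 122.904)·x = 121.75980 − 122.904
x = -1.14420 / -2.000 = 0.57210 → 57.210% Sb-121, 42.790% Sb-123.

Sb-121: 57.210%, Sb-123: 42.790%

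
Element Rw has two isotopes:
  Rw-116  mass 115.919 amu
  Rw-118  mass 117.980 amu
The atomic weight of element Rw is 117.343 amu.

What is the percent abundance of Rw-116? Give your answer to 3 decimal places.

30.907%

Writing the weighted mean with unknown fraction x of Rw-116:
115.919·x + 117.980·(1 − x) = 117.343
(115.919 − 117.980)·x = 117.343 − 117.980
x = -0.637 / -2.061 = 0.30907 → 30.907% Rw-116, 69.093% Rw-118.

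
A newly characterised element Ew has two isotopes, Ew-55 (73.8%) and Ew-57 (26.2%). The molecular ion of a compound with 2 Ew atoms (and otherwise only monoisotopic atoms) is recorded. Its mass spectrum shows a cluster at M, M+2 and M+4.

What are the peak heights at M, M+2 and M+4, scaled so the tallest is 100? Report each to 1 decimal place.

100.0 : 71.0 : 12.6

Each Ew atom is independently Ew-55 (p = 0.738) or Ew-57 (q = 0.262); the cluster is the binomial expansion (p + q)^2.
P(M) = 0.738^2 = 0.544644
P(M+2) = 2 × 0.738^1 × 0.262^1 = 0.386712
P(M+4) = 0.262^2 = 0.068644
The M peak is largest (0.544644); scaling to 100 gives 100.0 : 71.0 : 12.6.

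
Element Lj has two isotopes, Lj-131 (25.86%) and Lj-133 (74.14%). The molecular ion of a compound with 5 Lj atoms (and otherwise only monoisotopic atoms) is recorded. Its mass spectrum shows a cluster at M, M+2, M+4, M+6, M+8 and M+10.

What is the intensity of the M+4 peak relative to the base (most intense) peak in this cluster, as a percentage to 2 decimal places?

Term probabilities: M 0.0012, M+2 0.0166, M+4 0.0951, M+6 0.2725, M+8 0.3907, M+10 0.2240. Base peak = M+8.
P(M+8) = C(5,4) × 0.2586^1 × 0.7414^4 = 5 × 0.2586 × 0.30214146 = 0.390669 (base)
P(M+4) = C(5,2) × 0.2586^3 × 0.7414^2 = 10 × 0.01729361 × 0.54967396 = 0.095058
Relative intensity = 0.095058 / 0.390669 × 100 = 24.33

24.33%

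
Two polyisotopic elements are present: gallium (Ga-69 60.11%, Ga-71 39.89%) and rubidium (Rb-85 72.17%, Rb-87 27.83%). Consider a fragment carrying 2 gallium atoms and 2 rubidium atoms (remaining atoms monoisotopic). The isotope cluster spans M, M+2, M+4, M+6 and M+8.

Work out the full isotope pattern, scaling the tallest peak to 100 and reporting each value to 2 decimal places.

47.65 : 100.00 : 76.85 : 25.59 : 3.12

Gallium pattern (n=2): 0.36132121 : 0.47955758 : 0.15912121
Rubidium pattern (n=2): 0.52085089 : 0.40169822 : 0.07745089
Convolve the two distributions (both contribute in 2-u steps):
  M: 0.36132121×0.52085089 = 0.188194
  M+2: 0.36132121×0.40169822 + 0.47955758×0.52085089 = 0.394920
  M+4: 0.36132121×0.07745089 + 0.47955758×0.40169822 + 0.15912121×0.52085089 = 0.303500
  M+6: 0.47955758×0.07745089 + 0.15912121×0.40169822 = 0.101061
  M+8: 0.15912121×0.07745089 = 0.012324
Scale to base peak (0.394920) = 100: 47.65 : 100.00 : 76.85 : 25.59 : 3.12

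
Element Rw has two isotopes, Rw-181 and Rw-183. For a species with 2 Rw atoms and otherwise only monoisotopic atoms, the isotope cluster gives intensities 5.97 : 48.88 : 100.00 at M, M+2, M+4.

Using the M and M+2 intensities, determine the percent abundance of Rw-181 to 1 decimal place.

19.6%

Let p = fractional abundance of Rw-181. I(M+2)/I(M) = [C(2,1)·p^1·(1−p)] / p^2 = 2·(1−p)/p = 48.88/5.97 = 8.1876
(1−p)/p = 8.1876/2 = 4.0938  ⇒  p = 1/(1 + 4.0938) = 0.1963
Rw-181: 19.6%, Rw-183: 80.4%.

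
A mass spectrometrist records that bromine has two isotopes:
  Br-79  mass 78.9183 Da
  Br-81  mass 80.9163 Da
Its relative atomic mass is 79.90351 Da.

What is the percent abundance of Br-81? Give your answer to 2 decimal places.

49.31%

Let x be the fractional abundance of Br-79; then Br-81 has abundance 1 − x.
78.9183·x + 80.9163·(1 − x) = 79.90351
(78.9183 − 80.9163)·x = 79.90351 − 80.9163
x = -1.01279 / -1.9980 = 0.50690 → 50.69% Br-79, 49.31% Br-81.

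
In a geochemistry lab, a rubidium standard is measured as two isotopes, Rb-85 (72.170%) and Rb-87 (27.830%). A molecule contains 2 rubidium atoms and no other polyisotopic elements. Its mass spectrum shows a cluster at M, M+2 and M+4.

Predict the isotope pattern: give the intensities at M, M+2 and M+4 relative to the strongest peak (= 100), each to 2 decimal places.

Expanding (0.72170 + 0.27830)^2:
P(M) = 0.72170^2 = 0.520851
P(M+2) = 2 × 0.72170^1 × 0.27830^1 = 0.401698
P(M+4) = 0.27830^2 = 0.077451
The M peak is largest (0.520851); scaling to 100 gives 100.00 : 77.12 : 14.87.

100.00 : 77.12 : 14.87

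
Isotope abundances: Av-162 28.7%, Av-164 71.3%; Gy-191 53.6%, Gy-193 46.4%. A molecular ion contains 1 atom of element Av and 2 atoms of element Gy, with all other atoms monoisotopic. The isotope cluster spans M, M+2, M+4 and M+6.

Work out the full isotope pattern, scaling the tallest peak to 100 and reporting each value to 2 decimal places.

Element Av pattern (n=1): 0.2870 : 0.7130
Element Gy pattern (n=2): 0.287296 : 0.497408 : 0.215296
Convolve the two distributions (both contribute in 2-u steps):
  M: 0.2870×0.287296 = 0.082454
  M+2: 0.2870×0.497408 + 0.7130×0.287296 = 0.347598
  M+4: 0.2870×0.215296 + 0.7130×0.497408 = 0.416442
  M+6: 0.7130×0.215296 = 0.153506
Scale to base peak (0.416442) = 100: 19.80 : 83.47 : 100.00 : 36.86

19.80 : 83.47 : 100.00 : 36.86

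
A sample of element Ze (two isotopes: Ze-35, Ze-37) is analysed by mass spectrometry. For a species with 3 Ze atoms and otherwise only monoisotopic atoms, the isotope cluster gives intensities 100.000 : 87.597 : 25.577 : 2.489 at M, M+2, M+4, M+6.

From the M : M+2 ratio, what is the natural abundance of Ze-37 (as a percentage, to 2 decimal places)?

Write p for the Ze-35 fraction. I(M+2)/I(M) = [C(3,1)·p^2·(1−p)] / p^3 = 3·(1−p)/p = 87.597/100.000 = 0.8760
(1−p)/p = 0.8760/3 = 0.2920  ⇒  p = 1/(1 + 0.2920) = 0.7740
Ze-35: 77.40%, Ze-37: 22.60%.

22.60%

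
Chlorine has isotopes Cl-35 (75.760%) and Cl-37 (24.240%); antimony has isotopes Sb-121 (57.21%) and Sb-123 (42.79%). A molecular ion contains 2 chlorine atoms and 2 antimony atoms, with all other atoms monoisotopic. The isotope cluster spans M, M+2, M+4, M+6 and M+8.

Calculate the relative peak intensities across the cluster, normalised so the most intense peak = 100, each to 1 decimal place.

Chlorine pattern (n=2): 0.57395776 : 0.36728448 : 0.05875776
Antimony pattern (n=2): 0.32729841 : 0.48960318 : 0.18309841
Convolve the two distributions (both contribute in 2-u steps):
  M: 0.57395776×0.32729841 = 0.187855
  M+2: 0.57395776×0.48960318 + 0.36728448×0.32729841 = 0.401223
  M+4: 0.57395776×0.18309841 + 0.36728448×0.48960318 + 0.05875776×0.32729841 = 0.304146
  M+6: 0.36728448×0.18309841 + 0.05875776×0.48960318 = 0.096017
  M+8: 0.05875776×0.18309841 = 0.010758
Scale to base peak (0.401223) = 100: 46.8 : 100.0 : 75.8 : 23.9 : 2.7

46.8 : 100.0 : 75.8 : 23.9 : 2.7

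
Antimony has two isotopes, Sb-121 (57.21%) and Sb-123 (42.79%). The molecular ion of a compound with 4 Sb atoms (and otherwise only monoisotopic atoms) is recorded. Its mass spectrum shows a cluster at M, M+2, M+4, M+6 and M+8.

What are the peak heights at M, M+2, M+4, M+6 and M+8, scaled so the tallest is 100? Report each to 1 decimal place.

29.8 : 89.1 : 100.0 : 49.9 : 9.3

The 4 Sb atoms are independent, so intensities follow the terms of (0.5721 + 0.4279)^4.
P(M) = 0.5721^4 = 0.107124
P(M+2) = 4 × 0.5721^3 × 0.4279^1 = 0.320493
P(M+4) = 6 × 0.5721^2 × 0.4279^2 = 0.359567
P(M+6) = 4 × 0.5721^1 × 0.4279^3 = 0.179291
P(M+8) = 0.4279^4 = 0.033525
The M+4 peak is largest (0.359567); scaling to 100 gives 29.8 : 89.1 : 100.0 : 49.9 : 9.3.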